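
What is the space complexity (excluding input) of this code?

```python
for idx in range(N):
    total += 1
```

Space complexity: O(1).
Only a constant amount of auxiliary storage is used; nothing grows with n.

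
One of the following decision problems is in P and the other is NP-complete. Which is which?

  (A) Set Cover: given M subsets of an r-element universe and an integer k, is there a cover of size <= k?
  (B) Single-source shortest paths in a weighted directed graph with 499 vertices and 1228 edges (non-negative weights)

(A) is NP-complete: one of Karp's 21 NP-complete problems (with k part of the input).
(B) is P: Dijkstra's algorithm runs in O((V+E) log V).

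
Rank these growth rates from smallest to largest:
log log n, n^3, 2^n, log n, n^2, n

Ordered by growth rate: log log n < log n < n < n^2 < n^3 < 2^n.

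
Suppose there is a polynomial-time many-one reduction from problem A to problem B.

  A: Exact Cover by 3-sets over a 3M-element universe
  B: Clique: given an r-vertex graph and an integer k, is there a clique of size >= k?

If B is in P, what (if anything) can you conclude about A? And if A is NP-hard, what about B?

A poly-time reduction A <=_p B means any A-instance can be transformed to a B-instance in poly time.
If B is in P: compose the reduction with B's poly-time algorithm to solve A in poly time, so A is in P.
If A is NP-hard: every NP problem reduces to A, which reduces to B; composing reductions, every NP problem reduces to B, so B is NP-hard.
(Here in fact A is NP-complete and B is NP-complete.)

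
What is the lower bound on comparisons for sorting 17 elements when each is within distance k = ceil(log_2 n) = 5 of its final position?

Partition the 17 positions into floor(n/k) blocks of k = 5 consecutive positions; any permutation within a block keeps every element within k of its final position, so there are at least (k!)^(n/k) distinguishable inputs. Lower bound: log_2((k!)^(n/k)) = (n/k) * log_2(k!) = Theta(n log k); with k = ceil(log_2 n), this is Omega(n log log n).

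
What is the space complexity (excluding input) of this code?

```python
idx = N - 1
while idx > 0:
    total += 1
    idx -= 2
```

Space complexity: O(1).
Only a constant amount of auxiliary storage is used; nothing grows with n.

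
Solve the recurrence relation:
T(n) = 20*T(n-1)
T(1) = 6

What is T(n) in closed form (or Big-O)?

Each step multiplies by 20. T(n) = T(1)*20^(n-1) = 6*20^(n-1).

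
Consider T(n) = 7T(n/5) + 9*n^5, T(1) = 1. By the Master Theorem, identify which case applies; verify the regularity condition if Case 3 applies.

a=7, b=5, f(n)=9*n^5.
log_5(7) = 1.209 < 5.
f(n) = Omega(n^(1.209+epsilon)) for some epsilon > 0, so Case 3 is the candidate.
Regularity: a*f(n/b) = 7*9*(n/5)^5 = (7/3125)*9*n^5 <= c*f(n) with c = 7/3125 < 1. Satisfied.
Case 3: T(n) = Theta(n^5).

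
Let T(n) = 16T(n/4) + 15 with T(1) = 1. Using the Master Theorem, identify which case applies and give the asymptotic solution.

a=16, b=4, f(n)=15.
log_4(16) = 2 > 0.
Since f(n) = O(n^0) is polynomially smaller than n^2, Case 1 applies.
T(n) = Theta(n^2).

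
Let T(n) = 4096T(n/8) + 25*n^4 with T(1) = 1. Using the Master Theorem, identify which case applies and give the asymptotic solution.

a=4096, b=8, f(n)=25*n^4.
log_8(4096) = 4, so n^(log_b(a)) = n^4.
f(n) = Theta(n^4), so Case 2 applies.
T(n) = Theta(n^4 log n).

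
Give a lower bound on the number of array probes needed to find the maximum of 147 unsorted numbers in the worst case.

Adversary: any unprobed cell could hold a value larger than everything seen so far. If fewer than 147 cells are probed, the adversary places the max in an unprobed cell. So all 147 cells must be examined; together with 147-1 comparisons this is tight.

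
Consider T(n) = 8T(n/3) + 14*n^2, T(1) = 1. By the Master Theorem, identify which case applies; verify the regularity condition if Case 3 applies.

a=8, b=3, f(n)=14*n^2.
log_3(8) = 1.893 < 2.
f(n) = Omega(n^(1.893+epsilon)) for some epsilon > 0, so Case 3 is the candidate.
Regularity: a*f(n/b) = 8*14*(n/3)^2 = (8/9)*14*n^2 <= c*f(n) with c = 8/9 < 1. Satisfied.
Case 3: T(n) = Theta(n^2).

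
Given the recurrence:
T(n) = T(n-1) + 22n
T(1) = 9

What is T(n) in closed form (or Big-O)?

Unrolling: T(n) = 9 + 22*(2 + 3 + ... + n) = 9 + 22*(n(n+1)/2 - 1) = O(n^2).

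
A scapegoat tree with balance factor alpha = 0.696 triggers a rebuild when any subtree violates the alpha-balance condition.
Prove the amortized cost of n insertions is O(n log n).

Define potential Phi = c * sum of |size(left(v)) - size(right(v))| over all nodes. An insertion at depth d costs O(d) = O(log n) and increases Phi by O(log n). When a rebuild of subtree of size s occurs, it costs O(s) but reduces Phi by Omega(s). With alpha = 0.696, between rebuilds Omega(s) insertions must occur. Amortized cost per insertion: O(log n).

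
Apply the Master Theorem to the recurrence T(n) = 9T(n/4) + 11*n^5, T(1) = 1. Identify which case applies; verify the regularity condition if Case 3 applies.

a=9, b=4, f(n)=11*n^5.
log_4(9) = 1.585 < 5.
f(n) = Omega(n^(1.585+epsilon)) for some epsilon > 0, so Case 3 is the candidate.
Regularity: a*f(n/b) = 9*11*(n/4)^5 = (9/1024)*11*n^5 <= c*f(n) with c = 9/1024 < 1. Satisfied.
Case 3: T(n) = Theta(n^5).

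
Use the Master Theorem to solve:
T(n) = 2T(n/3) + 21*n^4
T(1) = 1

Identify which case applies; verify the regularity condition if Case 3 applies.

a=2, b=3, f(n)=21*n^4.
log_3(2) = 0.6309 < 4.
f(n) = Omega(n^(0.6309+epsilon)) for some epsilon > 0, so Case 3 is the candidate.
Regularity: a*f(n/b) = 2*21*(n/3)^4 = (2/81)*21*n^4 <= c*f(n) with c = 2/81 < 1. Satisfied.
Case 3: T(n) = Theta(n^4).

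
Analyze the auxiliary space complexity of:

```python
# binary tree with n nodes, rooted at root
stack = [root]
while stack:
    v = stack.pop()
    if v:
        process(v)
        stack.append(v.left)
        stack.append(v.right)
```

Space complexity: O(n).
Auxiliary storage grows linearly with the input size n in the worst case.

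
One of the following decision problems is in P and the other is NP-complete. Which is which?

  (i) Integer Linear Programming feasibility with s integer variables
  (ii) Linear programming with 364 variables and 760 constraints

(i) is NP-complete: ILP feasibility is NP-complete (LP relaxation is in P).
(ii) is P: the ellipsoid and interior-point methods run in polynomial time.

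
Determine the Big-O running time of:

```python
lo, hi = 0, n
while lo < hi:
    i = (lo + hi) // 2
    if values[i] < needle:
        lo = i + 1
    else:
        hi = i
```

Time complexity: O(log n).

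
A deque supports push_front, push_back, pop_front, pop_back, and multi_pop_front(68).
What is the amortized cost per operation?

Assign 2 credits to each push operation. A pop uses 1 saved credit. multi_pop_front(68) uses up to 68 saved credits from previous pushes. Credits never go negative. Amortized cost is O(1).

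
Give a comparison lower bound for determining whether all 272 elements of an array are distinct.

In the algebraic decision-tree model, the YES region for element distinctness on 272 elements has 272! connected components (one per ordering). Ben-Or's theorem then gives a lower bound of Omega(log(n!)) = Omega(n log n).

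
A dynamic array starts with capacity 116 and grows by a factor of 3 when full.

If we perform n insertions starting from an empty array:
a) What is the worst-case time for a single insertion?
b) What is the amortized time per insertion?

(a) Worst-case single insertion: O(n) -- when the array is full at capacity c, the resize copies all c elements, and c can be Theta(n).
(b) Resizes happen at sizes 116, 348, 1044, ... Total copy cost for n insertions: 116 + 348 + ... = O(n) (geometric series with ratio 1/3). Amortized cost per insertion: O(n)/n = O(1).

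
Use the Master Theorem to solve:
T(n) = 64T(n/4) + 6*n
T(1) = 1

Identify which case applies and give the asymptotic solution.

a=64, b=4, f(n)=6*n.
log_4(64) = 3 > 1.
Since f(n) = O(n^1) is polynomially smaller than n^3, Case 1 applies.
T(n) = Theta(n^3).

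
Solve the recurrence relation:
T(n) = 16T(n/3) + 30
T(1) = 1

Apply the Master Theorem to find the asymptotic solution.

a=16, b=3, f(n)=30. log_3(16) = 2.524. Case 1 of Master Theorem: T(n) = O(n^2.524).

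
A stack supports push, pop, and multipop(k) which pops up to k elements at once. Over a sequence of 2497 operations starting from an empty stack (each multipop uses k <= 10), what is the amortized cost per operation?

Each element is pushed exactly once and popped at most once (whether by pop or as part of a multipop). So the total number of individual pops over the whole sequence is at most the number of pushes, which is at most 2497. Total work <= 2 * 2497, hence O(1) amortized per operation.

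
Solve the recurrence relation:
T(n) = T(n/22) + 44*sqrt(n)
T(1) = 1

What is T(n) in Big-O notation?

Each level contributes sqrt(n/22^k). Geometric series with ratio 1/sqrt(22) < 1 sums to O(sqrt(n)).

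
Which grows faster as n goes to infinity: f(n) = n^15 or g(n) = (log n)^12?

f(n) = n^15 grows faster: any positive polynomial dominates any polylog.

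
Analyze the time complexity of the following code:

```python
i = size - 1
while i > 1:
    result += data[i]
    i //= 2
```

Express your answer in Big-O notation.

Time complexity: O(log n).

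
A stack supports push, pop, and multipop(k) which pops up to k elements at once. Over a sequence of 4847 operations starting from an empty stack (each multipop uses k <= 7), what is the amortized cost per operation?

Each element is pushed exactly once and popped at most once (whether by pop or as part of a multipop). So the total number of individual pops over the whole sequence is at most the number of pushes, which is at most 4847. Total work <= 2 * 4847, hence O(1) amortized per operation.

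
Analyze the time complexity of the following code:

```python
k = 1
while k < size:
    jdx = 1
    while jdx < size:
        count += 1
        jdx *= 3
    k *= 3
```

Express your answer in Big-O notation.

Time complexity: O(log^2 n).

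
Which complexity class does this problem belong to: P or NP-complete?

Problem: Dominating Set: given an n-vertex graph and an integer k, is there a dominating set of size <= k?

This problem is NP-complete: reduces from Set Cover (with k part of the input).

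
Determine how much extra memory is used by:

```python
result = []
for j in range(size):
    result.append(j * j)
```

Space complexity: O(n).
Auxiliary storage grows linearly with the input size n in the worst case.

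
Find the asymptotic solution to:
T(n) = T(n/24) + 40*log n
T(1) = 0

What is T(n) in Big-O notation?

Each of the log_24(n) levels adds O(log n). T(n) = O(log^2 n).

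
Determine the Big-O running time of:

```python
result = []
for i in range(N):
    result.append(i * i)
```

Time complexity: O(n).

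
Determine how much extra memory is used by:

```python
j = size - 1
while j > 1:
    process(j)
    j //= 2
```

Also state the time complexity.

Space complexity: O(1).
Only a constant amount of auxiliary storage is used; nothing grows with n.
Time complexity: O(log n).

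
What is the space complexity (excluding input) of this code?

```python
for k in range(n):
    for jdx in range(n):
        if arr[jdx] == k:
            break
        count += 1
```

Space complexity: O(1).
Only a constant amount of auxiliary storage is used; nothing grows with n.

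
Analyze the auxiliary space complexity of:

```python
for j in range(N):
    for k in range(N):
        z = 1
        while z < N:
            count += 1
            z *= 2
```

Space complexity: O(1).
Only a constant amount of auxiliary storage is used; nothing grows with n.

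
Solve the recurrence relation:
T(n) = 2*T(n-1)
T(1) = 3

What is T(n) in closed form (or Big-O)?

Each step multiplies by 2. T(n) = T(1)*2^(n-1) = 3*2^(n-1).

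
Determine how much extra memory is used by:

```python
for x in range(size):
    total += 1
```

Space complexity: O(1).
Only a constant amount of auxiliary storage is used; nothing grows with n.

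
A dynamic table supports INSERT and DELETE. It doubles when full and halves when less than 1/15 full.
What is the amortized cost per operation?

Using potential function Phi = |2*num_items - table_size| when load > 1/2, and Phi = table_size/2 - num_items otherwise. The gap of 1/15 vs 1/2 for shrinking prevents thrashing. Both insert and delete have O(1) amortized cost.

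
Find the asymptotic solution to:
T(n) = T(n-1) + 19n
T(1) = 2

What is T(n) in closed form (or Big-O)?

Unrolling: T(n) = 2 + 19*(2 + 3 + ... + n) = 2 + 19*(n(n+1)/2 - 1) = O(n^2).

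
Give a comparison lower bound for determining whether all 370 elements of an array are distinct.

In the algebraic decision-tree model, the YES region for element distinctness on 370 elements has 370! connected components (one per ordering). Ben-Or's theorem then gives a lower bound of Omega(log(n!)) = Omega(n log n).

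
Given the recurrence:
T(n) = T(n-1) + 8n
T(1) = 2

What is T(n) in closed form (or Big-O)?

Unrolling: T(n) = 2 + 8*(2 + 3 + ... + n) = 2 + 8*(n(n+1)/2 - 1) = O(n^2).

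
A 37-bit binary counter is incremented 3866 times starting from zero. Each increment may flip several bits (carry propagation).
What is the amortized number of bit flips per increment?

Bit i flips on every 2^i-th increment, so over 3866 increments bit i flips floor(3866/2^i) times. Summing over i: total flips < 2 * 3866. Amortized: < 2 = O(1) per increment.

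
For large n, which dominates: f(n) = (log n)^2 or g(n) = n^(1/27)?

g(n) = n^(1/27) grows faster: any positive power of n dominates any polylog.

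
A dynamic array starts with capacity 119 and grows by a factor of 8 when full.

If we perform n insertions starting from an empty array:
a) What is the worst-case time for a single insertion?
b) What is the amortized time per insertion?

(a) Worst-case single insertion: O(n) -- when the array is full at capacity c, the resize copies all c elements, and c can be Theta(n).
(b) Resizes happen at sizes 119, 952, 7616, ... Total copy cost for n insertions: 119 + 952 + ... = O(n) (geometric series with ratio 1/8). Amortized cost per insertion: O(n)/n = O(1).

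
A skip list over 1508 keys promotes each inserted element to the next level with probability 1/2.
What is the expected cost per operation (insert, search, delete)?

Expected number of levels is O(log_2(1508)) = O(log n). A search visits O(1) expected nodes per level over O(log n) levels. Insert/delete are a search plus O(1) pointer updates per level. Expected O(log n) per operation.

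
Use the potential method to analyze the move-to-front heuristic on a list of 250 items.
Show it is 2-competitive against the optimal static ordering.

Let Phi = number of inversions between the MTF list and the optimal static list (0 <= Phi <= C(250,2)). Accessing an element at MTF position k and optimal position j: the move-to-front destroys all k-1 inversions in front of it that are not in front in optimal (>= k-j of them) and creates at most j-1 new ones. Amortized cost <= k + (j-1) - (k-j) = 2j - 1 <= 2 * optimal cost.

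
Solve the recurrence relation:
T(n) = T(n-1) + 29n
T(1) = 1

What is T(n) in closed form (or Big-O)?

Unrolling: T(n) = 1 + 29*(2 + 3 + ... + n) = 1 + 29*(n(n+1)/2 - 1) = O(n^2).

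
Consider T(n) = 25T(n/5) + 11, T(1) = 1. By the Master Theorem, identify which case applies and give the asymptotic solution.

a=25, b=5, f(n)=11.
log_5(25) = 2 > 0.
Since f(n) = O(n^0) is polynomially smaller than n^2, Case 1 applies.
T(n) = Theta(n^2).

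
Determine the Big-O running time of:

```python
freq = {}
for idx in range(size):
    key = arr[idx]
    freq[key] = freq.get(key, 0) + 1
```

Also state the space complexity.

Time complexity: O(n).
Space complexity: O(n).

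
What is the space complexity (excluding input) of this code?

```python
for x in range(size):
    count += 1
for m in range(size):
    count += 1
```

Space complexity: O(1).
Only a constant amount of auxiliary storage is used; nothing grows with n.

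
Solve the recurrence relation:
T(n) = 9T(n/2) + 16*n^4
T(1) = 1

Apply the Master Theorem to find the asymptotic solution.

a=9, b=2, f(n)=16*n^4. log_2(9) = 3.17 < 4. Case 3: T(n) = O(n^4).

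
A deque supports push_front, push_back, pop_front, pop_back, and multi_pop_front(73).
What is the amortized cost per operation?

Assign 2 credits to each push operation. A pop uses 1 saved credit. multi_pop_front(73) uses up to 73 saved credits from previous pushes. Credits never go negative. Amortized cost is O(1).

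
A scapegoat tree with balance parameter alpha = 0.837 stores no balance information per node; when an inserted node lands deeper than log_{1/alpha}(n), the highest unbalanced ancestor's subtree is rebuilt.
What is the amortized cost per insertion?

Search/insert path is O(log n). A rebuild of a subtree of size s costs O(s), but with alpha = 0.837 at least Omega(s) insertions must have occurred in that subtree since its last rebuild. Charging O(1) of the rebuild to each such insertion gives O(log n) amortized.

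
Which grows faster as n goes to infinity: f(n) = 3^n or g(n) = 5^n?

g(n) = 5^n grows faster: (5/3)^n -> infinity since 5/3 > 1.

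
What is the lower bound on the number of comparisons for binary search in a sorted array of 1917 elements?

With 1917 possible positions, we need at least ceil(log_2(1917)) = 11 comparisons. Each comparison splits the remaining candidates by at most half.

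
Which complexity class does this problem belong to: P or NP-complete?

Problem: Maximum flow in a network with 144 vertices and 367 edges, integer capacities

This problem is in P: Edmonds-Karp / push-relabel run in polynomial time.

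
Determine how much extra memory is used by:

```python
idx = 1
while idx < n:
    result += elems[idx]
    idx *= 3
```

Space complexity: O(1).
Only a constant amount of auxiliary storage is used; nothing grows with n.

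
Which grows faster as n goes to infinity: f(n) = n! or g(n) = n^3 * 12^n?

f(n) = n! grows faster: by Stirling n! ~ (n/e)^n sqrt(2*pi*n); (n/e)^n eventually dominates n^3 * 12^n.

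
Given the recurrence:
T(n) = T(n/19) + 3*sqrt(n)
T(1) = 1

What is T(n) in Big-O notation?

Each level contributes sqrt(n/19^k). Geometric series with ratio 1/sqrt(19) < 1 sums to O(sqrt(n)).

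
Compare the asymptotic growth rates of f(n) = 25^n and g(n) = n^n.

g(n) = n^n grows faster: n^n / 25^n = (n/25)^n -> infinity once n > 25.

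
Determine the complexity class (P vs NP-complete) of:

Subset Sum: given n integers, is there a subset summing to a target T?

This problem is NP-complete: one of Karp's 21 NP-complete problems.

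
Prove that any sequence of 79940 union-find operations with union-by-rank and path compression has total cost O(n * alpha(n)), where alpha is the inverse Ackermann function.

Using Tarjan's analysis with rank-based potential function. Union-by-rank keeps tree height O(log n). Path compression flattens paths during find. For n = 79940 operations, total cost is O(n * alpha(n)), effectively O(n) since alpha grows incredibly slowly.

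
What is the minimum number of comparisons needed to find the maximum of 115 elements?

Finding the maximum requires 114 comparisons. Each comparison eliminates exactly one candidate. With 115 candidates, we need 114 eliminations.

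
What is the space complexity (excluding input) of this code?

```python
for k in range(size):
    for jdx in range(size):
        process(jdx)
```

Space complexity: O(1).
Only a constant amount of auxiliary storage is used; nothing grows with n.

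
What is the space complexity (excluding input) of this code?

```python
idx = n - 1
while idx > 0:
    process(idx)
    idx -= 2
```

Space complexity: O(1).
Only a constant amount of auxiliary storage is used; nothing grows with n.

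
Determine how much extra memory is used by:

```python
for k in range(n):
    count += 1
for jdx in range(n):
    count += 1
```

Space complexity: O(1).
Only a constant amount of auxiliary storage is used; nothing grows with n.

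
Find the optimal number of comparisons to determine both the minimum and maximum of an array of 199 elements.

Naive approach: 396 comparisons (198 for max + 198 for min).
Optimal: Compare elements in pairs first (floor(n/2) = 99 comparisons), then find max among winners and min among losers (99 comparisons each).
Total: ceil(3n/2) - 2 = 297 comparisons. An adversary argument shows this is also a lower bound.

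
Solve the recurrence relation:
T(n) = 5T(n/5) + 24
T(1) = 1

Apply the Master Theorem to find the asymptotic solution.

a=5, b=5, f(n)=24. log_5(5) = 1. Case 1 of Master Theorem: T(n) = O(n^1).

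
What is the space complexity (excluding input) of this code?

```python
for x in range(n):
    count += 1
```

Space complexity: O(1).
Only a constant amount of auxiliary storage is used; nothing grows with n.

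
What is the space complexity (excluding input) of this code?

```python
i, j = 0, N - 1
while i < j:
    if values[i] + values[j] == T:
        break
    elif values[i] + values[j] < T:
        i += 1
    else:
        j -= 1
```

Space complexity: O(1).
Only a constant amount of auxiliary storage is used; nothing grows with n.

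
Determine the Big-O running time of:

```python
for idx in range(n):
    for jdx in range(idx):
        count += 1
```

Time complexity: O(n^2).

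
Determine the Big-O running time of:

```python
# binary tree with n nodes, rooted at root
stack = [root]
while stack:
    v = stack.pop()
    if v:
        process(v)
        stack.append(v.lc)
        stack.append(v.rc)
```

Time complexity: O(n).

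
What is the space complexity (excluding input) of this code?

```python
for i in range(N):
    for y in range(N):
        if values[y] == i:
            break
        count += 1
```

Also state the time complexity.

Space complexity: O(1).
Only a constant amount of auxiliary storage is used; nothing grows with n.
Time complexity: O(n^2).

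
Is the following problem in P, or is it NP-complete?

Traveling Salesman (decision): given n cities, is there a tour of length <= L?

This problem is NP-complete: reduces from Hamiltonian Cycle.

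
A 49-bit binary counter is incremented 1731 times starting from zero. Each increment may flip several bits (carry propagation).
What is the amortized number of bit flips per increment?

Bit i flips on every 2^i-th increment, so over 1731 increments bit i flips floor(1731/2^i) times. Summing over i: total flips < 2 * 1731. Amortized: < 2 = O(1) per increment.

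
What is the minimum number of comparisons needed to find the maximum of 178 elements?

Finding the maximum requires 177 comparisons. Each comparison eliminates exactly one candidate. With 178 candidates, we need 177 eliminations.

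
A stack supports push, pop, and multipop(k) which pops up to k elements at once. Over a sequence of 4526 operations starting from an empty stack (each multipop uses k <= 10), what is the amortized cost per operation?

Each element is pushed exactly once and popped at most once (whether by pop or as part of a multipop). So the total number of individual pops over the whole sequence is at most the number of pushes, which is at most 4526. Total work <= 2 * 4526, hence O(1) amortized per operation.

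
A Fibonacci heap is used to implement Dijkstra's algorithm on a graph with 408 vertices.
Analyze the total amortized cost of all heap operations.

Dijkstra performs 408 insert, 408 extract-min, and at most E decrease-key operations. With Fibonacci heap: insert O(1) amortized, extract-min O(log n) amortized, decrease-key O(1) amortized. Total with n = 408: O(n * 1 + n * log n + E * 1) = O(n log n + E).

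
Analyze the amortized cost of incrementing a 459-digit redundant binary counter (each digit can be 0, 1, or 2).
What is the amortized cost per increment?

A redundant counter on 459 digits allows digit values 0, 1, 2. Increment adds 1 to the least significant digit and carries any 2 to a 0 plus +1 on the next digit. With potential Phi = (number of 2-digits), each increment does O(1) actual work plus a chain of carries, each of which decreases Phi by 1. Amortized O(1).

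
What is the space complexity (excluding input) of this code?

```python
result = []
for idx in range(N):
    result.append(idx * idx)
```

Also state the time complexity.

Space complexity: O(n).
Auxiliary storage grows linearly with the input size n in the worst case.
Time complexity: O(n).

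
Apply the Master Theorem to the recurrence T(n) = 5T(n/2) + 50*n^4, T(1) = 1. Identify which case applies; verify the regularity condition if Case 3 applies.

a=5, b=2, f(n)=50*n^4.
log_2(5) = 2.322 < 4.
f(n) = Omega(n^(2.322+epsilon)) for some epsilon > 0, so Case 3 is the candidate.
Regularity: a*f(n/b) = 5*50*(n/2)^4 = (5/16)*50*n^4 <= c*f(n) with c = 5/16 < 1. Satisfied.
Case 3: T(n) = Theta(n^4).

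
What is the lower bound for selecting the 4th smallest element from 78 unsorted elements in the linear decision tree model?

Selecting the 4th smallest of 78 elements requires Omega(n) comparisons. Every element must be compared at least once. The BFPRT algorithm achieves O(n), making this tight.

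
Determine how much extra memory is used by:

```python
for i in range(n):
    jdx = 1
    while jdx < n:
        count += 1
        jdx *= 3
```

Space complexity: O(1).
Only a constant amount of auxiliary storage is used; nothing grows with n.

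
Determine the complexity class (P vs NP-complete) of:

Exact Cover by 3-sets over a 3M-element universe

This problem is NP-complete: one of Karp's 21 NP-complete problems.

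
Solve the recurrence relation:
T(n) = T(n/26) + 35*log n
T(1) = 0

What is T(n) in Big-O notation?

Each of the log_26(n) levels adds O(log n). T(n) = O(log^2 n).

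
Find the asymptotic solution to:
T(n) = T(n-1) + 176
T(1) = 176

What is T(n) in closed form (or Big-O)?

Unrolling: T(n) = T(n-1) + 176 = T(n-2) + 2*176 = ... = T(1) + (n-1)*176 = 176 + (n-1)*176 = 176n.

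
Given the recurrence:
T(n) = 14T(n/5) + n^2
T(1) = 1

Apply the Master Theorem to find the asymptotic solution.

a=14, b=5, f(n)=n^2. log_5(14) = 1.64 < 2. Case 3: T(n) = O(n^2).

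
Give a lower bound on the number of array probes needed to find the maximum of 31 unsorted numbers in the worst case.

Adversary: any unprobed cell could hold a value larger than everything seen so far. If fewer than 31 cells are probed, the adversary places the max in an unprobed cell. So all 31 cells must be examined; together with 31-1 comparisons this is tight.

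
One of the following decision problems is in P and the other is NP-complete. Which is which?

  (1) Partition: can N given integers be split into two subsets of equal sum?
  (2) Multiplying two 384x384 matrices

(1) is NP-complete: Subset Sum reduces to it (one of Karp's 21 NP-complete problems).
(2) is P: the schoolbook algorithm runs in O(n^3).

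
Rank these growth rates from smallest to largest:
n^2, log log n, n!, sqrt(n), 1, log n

Ordered by growth rate: 1 < log log n < log n < sqrt(n) < n^2 < n!.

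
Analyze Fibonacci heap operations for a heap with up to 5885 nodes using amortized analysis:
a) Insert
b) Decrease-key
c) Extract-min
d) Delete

Fibonacci heaps use lazy consolidation. Potential function Phi = t + 2m (t = number of trees, m = marked nodes).
- Insert: O(1) actual, Delta Phi = +1 (one new tree) => O(1) amortized.
- Decrease-key: with c cascading cuts, actual cost is O(c); Delta Phi <= c - 2(c-1) + 2 = 4 - c (c new trees; >= c-1 marks cleared; <= 1 new mark). Amortized O(c) + (4 - c) = O(1).
- Extract-min: O(D(n) + t) actual; consolidation drops t to <= D(n)+1, so Delta Phi pays for the t term. D(n) = O(log n) for n = 5885 => O(log n) amortized.
- Delete: decrease-key to -inf then extract-min = O(log n).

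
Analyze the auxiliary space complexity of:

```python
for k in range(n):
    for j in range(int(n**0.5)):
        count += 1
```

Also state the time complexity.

Space complexity: O(1).
Only a constant amount of auxiliary storage is used; nothing grows with n.
Time complexity: O(n * sqrt(n)).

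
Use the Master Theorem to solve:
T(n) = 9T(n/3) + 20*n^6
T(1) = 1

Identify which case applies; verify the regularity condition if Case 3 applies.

a=9, b=3, f(n)=20*n^6.
log_3(9) = 2 < 6.
f(n) = Omega(n^(2+epsilon)) for some epsilon > 0, so Case 3 is the candidate.
Regularity: a*f(n/b) = 9*20*(n/3)^6 = (9/729)*20*n^6 <= c*f(n) with c = 9/729 < 1. Satisfied.
Case 3: T(n) = Theta(n^6).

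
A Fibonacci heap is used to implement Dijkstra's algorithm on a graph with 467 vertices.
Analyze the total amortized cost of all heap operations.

Dijkstra performs 467 insert, 467 extract-min, and at most E decrease-key operations. With Fibonacci heap: insert O(1) amortized, extract-min O(log n) amortized, decrease-key O(1) amortized. Total with n = 467: O(n * 1 + n * log n + E * 1) = O(n log n + E).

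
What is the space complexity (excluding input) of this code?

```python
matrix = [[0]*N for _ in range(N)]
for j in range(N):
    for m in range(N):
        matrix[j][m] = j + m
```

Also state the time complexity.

Space complexity: O(n^2).
A 2D structure of size n x n is allocated.
Time complexity: O(n^2).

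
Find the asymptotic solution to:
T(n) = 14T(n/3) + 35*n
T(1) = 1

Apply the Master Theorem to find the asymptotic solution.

a=14, b=3, f(n)=35*n. log_3(14) = 2.402. Case 1 of Master Theorem: T(n) = O(n^2.402).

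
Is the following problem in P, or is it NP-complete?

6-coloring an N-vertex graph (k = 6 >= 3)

This problem is NP-complete: graph k-coloring for k>=3 is NP-complete by reduction from 3-SAT.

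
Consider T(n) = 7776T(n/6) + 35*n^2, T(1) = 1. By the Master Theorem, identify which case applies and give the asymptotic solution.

a=7776, b=6, f(n)=35*n^2.
log_6(7776) = 5 > 2.
Since f(n) = O(n^2) is polynomially smaller than n^5, Case 1 applies.
T(n) = Theta(n^5).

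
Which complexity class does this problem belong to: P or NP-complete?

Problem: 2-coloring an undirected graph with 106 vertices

This problem is in P: 2-coloring is bipartiteness testing via BFS, O(V+E).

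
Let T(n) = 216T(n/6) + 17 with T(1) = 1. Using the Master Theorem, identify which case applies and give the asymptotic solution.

a=216, b=6, f(n)=17.
log_6(216) = 3 > 0.
Since f(n) = O(n^0) is polynomially smaller than n^3, Case 1 applies.
T(n) = Theta(n^3).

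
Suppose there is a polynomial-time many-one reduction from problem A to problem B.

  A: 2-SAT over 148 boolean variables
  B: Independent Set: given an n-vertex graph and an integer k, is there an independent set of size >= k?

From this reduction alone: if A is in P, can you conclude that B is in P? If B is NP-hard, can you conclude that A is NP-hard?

A poly-time reduction A <=_p B transfers tractability DOWN (B easy => A easy) and hardness UP (A hard => B hard), not the reverse.
From A in P, the reduction alone does NOT give B in P: any problem in P trivially reduces to SAT, yet SAT is not known to be in P.
From B NP-hard, the reduction alone does NOT give A NP-hard: again, easy problems reduce to hard ones.
(Here in fact A is P and B is NP-complete.)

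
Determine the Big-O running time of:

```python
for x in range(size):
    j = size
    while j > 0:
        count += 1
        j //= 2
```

Time complexity: O(n log n).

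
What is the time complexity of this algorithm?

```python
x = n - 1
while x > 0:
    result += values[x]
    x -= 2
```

Time complexity: O(n).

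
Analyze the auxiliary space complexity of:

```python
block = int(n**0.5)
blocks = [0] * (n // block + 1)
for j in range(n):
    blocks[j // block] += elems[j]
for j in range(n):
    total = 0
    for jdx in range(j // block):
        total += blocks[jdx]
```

Space complexity: O(sqrt(n)).
Storage scales with sqrt(n).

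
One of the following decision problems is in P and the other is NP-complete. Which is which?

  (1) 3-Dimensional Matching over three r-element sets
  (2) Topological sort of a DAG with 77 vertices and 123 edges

(1) is NP-complete: one of Karp's 21 NP-complete problems.
(2) is P: DFS-based topological sort runs in O(V+E).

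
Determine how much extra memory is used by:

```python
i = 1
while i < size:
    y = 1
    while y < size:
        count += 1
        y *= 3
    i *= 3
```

Space complexity: O(1).
Only a constant amount of auxiliary storage is used; nothing grows with n.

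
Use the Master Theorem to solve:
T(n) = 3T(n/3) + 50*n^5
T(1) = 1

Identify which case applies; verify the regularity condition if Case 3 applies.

a=3, b=3, f(n)=50*n^5.
log_3(3) = 1 < 5.
f(n) = Omega(n^(1+epsilon)) for some epsilon > 0, so Case 3 is the candidate.
Regularity: a*f(n/b) = 3*50*(n/3)^5 = (3/243)*50*n^5 <= c*f(n) with c = 3/243 < 1. Satisfied.
Case 3: T(n) = Theta(n^5).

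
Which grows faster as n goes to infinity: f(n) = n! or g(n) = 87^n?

f(n) = n! grows faster: n!/87^n -> infinity by Stirling.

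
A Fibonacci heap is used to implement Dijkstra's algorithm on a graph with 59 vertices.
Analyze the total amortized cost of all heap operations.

Dijkstra performs 59 insert, 59 extract-min, and at most E decrease-key operations. With Fibonacci heap: insert O(1) amortized, extract-min O(log n) amortized, decrease-key O(1) amortized. Total with n = 59: O(n * 1 + n * log n + E * 1) = O(n log n + E).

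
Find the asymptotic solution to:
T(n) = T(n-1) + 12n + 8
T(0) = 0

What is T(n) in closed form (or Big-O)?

Dominant term in sum is 12*sum(i, i=1..n) = 12*n*(n+1)/2 = O(n^2).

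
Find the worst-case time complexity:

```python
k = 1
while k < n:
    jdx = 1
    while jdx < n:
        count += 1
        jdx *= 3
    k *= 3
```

Time complexity: O(log^2 n).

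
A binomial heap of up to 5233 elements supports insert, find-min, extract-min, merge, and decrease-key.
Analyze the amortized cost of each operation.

A binomial heap with n <= 5233 elements has at most floor(log_2 5233) + 1 = 13 trees. Using potential Phi = number of trees: Insert adds one tree, but cascading merges reduce count -- amortized O(1). Find-min reads the cached minimum pointer: O(1). Extract-min creates O(log n) new trees: O(log n). Merge combines tree lists: O(log n). Decrease-key sifts the element up its tree of height <= log n: O(log n).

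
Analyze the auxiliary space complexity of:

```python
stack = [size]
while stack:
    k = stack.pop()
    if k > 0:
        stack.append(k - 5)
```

Space complexity: O(1).
Only a constant amount of auxiliary storage is used; nothing grows with n.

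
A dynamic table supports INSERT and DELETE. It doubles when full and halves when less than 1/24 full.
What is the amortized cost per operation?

Using potential function Phi = |2*num_items - table_size| when load > 1/2, and Phi = table_size/2 - num_items otherwise. The gap of 1/24 vs 1/2 for shrinking prevents thrashing. Both insert and delete have O(1) amortized cost.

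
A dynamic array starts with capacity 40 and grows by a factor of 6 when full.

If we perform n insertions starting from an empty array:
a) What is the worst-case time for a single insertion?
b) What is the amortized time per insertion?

(a) Worst-case single insertion: O(n) -- when the array is full at capacity c, the resize copies all c elements, and c can be Theta(n).
(b) Resizes happen at sizes 40, 240, 1440, ... Total copy cost for n insertions: 40 + 240 + ... = O(n) (geometric series with ratio 1/6). Amortized cost per insertion: O(n)/n = O(1).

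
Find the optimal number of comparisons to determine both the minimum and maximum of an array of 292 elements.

Naive approach: 582 comparisons (291 for max + 291 for min).
Optimal: Compare elements in pairs first (floor(n/2) = 146 comparisons), then find max among winners and min among losers (145 comparisons each).
Total: ceil(3n/2) - 2 = 436 comparisons. An adversary argument shows this is also a lower bound.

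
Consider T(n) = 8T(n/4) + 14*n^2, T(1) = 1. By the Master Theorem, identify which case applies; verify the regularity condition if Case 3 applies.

a=8, b=4, f(n)=14*n^2.
log_4(8) = 1.5 < 2.
f(n) = Omega(n^(1.5+epsilon)) for some epsilon > 0, so Case 3 is the candidate.
Regularity: a*f(n/b) = 8*14*(n/4)^2 = (8/16)*14*n^2 <= c*f(n) with c = 8/16 < 1. Satisfied.
Case 3: T(n) = Theta(n^2).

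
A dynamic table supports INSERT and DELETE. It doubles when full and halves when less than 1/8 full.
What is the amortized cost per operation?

Using potential function Phi = |2*num_items - table_size| when load > 1/2, and Phi = table_size/2 - num_items otherwise. The gap of 1/8 vs 1/2 for shrinking prevents thrashing. Both insert and delete have O(1) amortized cost.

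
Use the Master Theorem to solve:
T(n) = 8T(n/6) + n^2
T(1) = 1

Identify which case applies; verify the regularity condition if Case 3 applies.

a=8, b=6, f(n)=n^2.
log_6(8) = 1.161 < 2.
f(n) = Omega(n^(1.161+epsilon)) for some epsilon > 0, so Case 3 is the candidate.
Regularity: a*f(n/b) = 8*1*(n/6)^2 = (8/36)*1*n^2 <= c*f(n) with c = 8/36 < 1. Satisfied.
Case 3: T(n) = Theta(n^2).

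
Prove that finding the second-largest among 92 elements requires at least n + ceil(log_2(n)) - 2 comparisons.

Lower bound (adversary): identifying the maximum requires 92-1 comparisons (each eliminates one candidate). Assign weight 1 to each element; on each comparison the adversary lets the heavier side win and gives it the loser's weight. The max ends with weight 92, but each comparison it wins at most doubles its weight, so the max must win >= ceil(log_2(92)) = 7 comparisons. The second-largest is one of those 7 direct losers to the max, and identifying which one is largest needs >= 7-1 further comparisons. Total >= 92-1 + 7-1 = 97.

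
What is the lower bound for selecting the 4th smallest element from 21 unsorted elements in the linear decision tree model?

Selecting the 4th smallest of 21 elements requires Omega(n) comparisons. Every element must be compared at least once. The BFPRT algorithm achieves O(n), making this tight.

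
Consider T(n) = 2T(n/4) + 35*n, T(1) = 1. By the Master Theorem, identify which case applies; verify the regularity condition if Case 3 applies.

a=2, b=4, f(n)=35*n.
log_4(2) = 0.5 < 1.
f(n) = Omega(n^(0.5+epsilon)) for some epsilon > 0, so Case 3 is the candidate.
Regularity: a*f(n/b) = 2*35*(n/4)^1 = (2/4)*35*n^1 <= c*f(n) with c = 2/4 < 1. Satisfied.
Case 3: T(n) = Theta(n).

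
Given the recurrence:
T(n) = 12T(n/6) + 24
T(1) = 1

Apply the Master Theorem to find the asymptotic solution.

a=12, b=6, f(n)=24. log_6(12) = 1.387. Case 1 of Master Theorem: T(n) = O(n^1.387).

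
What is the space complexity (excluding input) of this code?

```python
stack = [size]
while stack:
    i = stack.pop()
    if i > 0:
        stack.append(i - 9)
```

Space complexity: O(1).
Only a constant amount of auxiliary storage is used; nothing grows with n.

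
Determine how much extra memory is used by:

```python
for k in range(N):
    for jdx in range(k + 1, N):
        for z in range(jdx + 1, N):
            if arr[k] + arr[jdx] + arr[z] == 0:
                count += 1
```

Space complexity: O(1).
Only a constant amount of auxiliary storage is used; nothing grows with n.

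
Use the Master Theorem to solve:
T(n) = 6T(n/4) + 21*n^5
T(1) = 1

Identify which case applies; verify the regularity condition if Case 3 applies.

a=6, b=4, f(n)=21*n^5.
log_4(6) = 1.292 < 5.
f(n) = Omega(n^(1.292+epsilon)) for some epsilon > 0, so Case 3 is the candidate.
Regularity: a*f(n/b) = 6*21*(n/4)^5 = (6/1024)*21*n^5 <= c*f(n) with c = 6/1024 < 1. Satisfied.
Case 3: T(n) = Theta(n^5).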